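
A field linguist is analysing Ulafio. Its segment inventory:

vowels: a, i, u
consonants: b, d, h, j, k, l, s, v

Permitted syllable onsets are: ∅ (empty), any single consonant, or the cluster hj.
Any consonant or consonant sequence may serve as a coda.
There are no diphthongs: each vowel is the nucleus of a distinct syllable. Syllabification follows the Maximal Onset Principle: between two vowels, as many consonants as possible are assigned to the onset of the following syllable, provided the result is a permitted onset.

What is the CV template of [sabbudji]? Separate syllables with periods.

CVC.CVC.CV

Nuclei (vowels): a, u, i → 3 syllables.
/a…u/ gap (V1→V2): cluster /bb/ — the longest permitted-onset suffix is /b/; onset = /b/, preceding coda = /b/.
/u…i/ gap (V2→V3): /dj/ splits as /d/ + /j/ (/j/ is the longest suffix that is a licit onset).
So the parse is sab.bud.ji.
Mapping each syllable to C/V: /sab/ → CVC, /bud/ → CVC, /ji/ → CV.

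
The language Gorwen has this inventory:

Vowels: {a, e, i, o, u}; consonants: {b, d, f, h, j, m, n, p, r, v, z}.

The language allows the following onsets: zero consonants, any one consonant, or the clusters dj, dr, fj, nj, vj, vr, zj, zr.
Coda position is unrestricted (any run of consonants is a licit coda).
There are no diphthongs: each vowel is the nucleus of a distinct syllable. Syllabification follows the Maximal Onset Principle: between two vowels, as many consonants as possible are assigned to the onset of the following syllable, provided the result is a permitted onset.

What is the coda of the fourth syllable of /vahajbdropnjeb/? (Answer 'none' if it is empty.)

Vowels present: a, a, o, e; each is a nucleus, giving 4 syllables.
V1 /a/ – V2 /a/: /h/ → onset of the next syllable (single consonants are always licit onsets).
V2 /a/ – V3 /o/: cluster /jbdr/ — the longest permitted-onset suffix is /dr/; onset = /dr/, preceding coda = /jb/.
V3 /o/ – V4 /e/: cluster /pnj/ — the longest permitted-onset suffix is /nj/; onset = /nj/, preceding coda = /p/.
Putting it together: va.hajb.drop.njeb.
Syllable 4 is /njeb/: onset /nj/, nucleus /e/, coda /b/.

b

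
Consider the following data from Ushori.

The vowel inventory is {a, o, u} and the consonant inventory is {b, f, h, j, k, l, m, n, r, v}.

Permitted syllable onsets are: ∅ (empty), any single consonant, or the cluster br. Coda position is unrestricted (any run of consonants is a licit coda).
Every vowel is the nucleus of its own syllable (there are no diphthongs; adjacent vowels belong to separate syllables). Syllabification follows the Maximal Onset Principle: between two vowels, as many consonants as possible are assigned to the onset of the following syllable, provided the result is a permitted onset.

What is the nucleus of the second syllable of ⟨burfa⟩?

a

Nuclei (vowels): u, a → 2 syllables.
The second nucleus (vowel 2 from the left) is /a/.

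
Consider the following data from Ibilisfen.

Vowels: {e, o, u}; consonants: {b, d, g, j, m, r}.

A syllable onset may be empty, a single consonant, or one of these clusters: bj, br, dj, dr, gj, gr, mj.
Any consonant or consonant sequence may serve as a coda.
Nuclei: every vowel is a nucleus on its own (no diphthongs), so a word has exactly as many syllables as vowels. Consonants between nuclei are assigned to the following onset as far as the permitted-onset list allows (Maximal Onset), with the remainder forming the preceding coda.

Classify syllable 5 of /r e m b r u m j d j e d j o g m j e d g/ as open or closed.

closed

The vowels are e, u, e, o, e — 5 nuclei, so 5 syllables.
V1 /e/ – V2 /u/: /mbr/; trying suffixes from longest down, /br/ is the first permitted one, so coda /m/ | onset /br/.
V2 /u/ – V3 /e/: /mjdj/; trying suffixes from longest down, /dj/ is the first permitted one, so coda /mj/ | onset /dj/.
V3 /e/ – V4 /o/: cluster /dj/ — /dj/ is itself a permitted onset, so the whole cluster goes right; preceding coda = ∅.
V4 /o/ – V5 /e/: /gmj/; trying suffixes from longest down, /mj/ is the first permitted one, so coda /g/ | onset /mj/.
Syllabification: rem.brumj.dje.djog.mjedg.
Syllable 5 is /mjedg/ with coda /dg/, so it is closed.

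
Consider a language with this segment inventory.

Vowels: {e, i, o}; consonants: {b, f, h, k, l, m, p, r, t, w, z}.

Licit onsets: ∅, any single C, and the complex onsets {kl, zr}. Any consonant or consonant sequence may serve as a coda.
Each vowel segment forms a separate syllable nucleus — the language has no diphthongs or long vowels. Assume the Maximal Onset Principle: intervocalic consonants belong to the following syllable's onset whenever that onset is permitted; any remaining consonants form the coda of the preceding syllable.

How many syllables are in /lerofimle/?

Vowels present: e, o, i, e; each is a nucleus, giving 4 syllables.

4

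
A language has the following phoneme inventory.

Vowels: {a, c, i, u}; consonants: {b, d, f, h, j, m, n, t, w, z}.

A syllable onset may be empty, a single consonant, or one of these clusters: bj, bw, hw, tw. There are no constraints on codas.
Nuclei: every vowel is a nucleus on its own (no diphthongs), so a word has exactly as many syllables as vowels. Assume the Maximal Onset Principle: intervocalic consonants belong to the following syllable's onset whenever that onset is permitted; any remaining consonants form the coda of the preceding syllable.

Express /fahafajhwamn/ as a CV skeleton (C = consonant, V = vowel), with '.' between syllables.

CV.CV.CVC.CCVCC

The vowels are a, a, a, a — 4 nuclei, so 4 syllables.
σ1/σ2 boundary: /h/ → onset of the next syllable (single consonants are always licit onsets).
σ2/σ3 boundary: /f/ → onset of the next syllable (single consonants are always licit onsets).
σ3/σ4 boundary: /jhw/ — longest licit onset from the right is /hw/, leaving /j/ as coda.
Syllabification: fa.ha.faj.hwamn.
Mapping each syllable to C/V: /fa/ → CV, /ha/ → CV, /faj/ → CVC, /hwamn/ → CCVCC.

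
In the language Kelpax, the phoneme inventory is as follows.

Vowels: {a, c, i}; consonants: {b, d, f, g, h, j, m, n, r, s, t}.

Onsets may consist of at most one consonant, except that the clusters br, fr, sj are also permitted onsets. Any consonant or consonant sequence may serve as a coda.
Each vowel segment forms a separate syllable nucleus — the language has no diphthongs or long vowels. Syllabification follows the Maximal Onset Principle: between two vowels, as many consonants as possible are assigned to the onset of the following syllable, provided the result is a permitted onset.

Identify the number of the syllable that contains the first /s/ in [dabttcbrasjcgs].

4

Nuclei (vowels): a, c, a, c → 4 syllables.
V1 /a/ – V2 /c/: /btt/; trying suffixes from longest down, /t/ is the first permitted one, so coda /bt/ | onset /t/.
V2 /c/ – V3 /a/: /br/ is a licit onset in full, so it all attaches to the next syllable.
V3 /a/ – V4 /c/: /sj/ — entire cluster is a permitted onset → onset /sj/, coda ∅.
So the parse is dabt.tc.bra.sjcgs.
The first /s/ is in the onset of syllable 4 (/sjcgs/).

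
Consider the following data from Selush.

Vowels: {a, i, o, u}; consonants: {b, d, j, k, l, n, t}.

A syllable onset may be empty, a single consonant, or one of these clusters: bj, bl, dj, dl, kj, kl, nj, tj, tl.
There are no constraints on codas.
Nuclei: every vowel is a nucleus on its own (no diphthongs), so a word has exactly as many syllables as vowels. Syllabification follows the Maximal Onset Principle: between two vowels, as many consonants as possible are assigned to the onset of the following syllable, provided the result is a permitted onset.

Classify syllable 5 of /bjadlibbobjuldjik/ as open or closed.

closed

The vowels are a, i, o, u, i — 5 nuclei, so 5 syllables.
V1 /a/ – V2 /i/: cluster /dl/ — /dl/ is itself a permitted onset, so the whole cluster goes right; preceding coda = ∅.
V2 /i/ – V3 /o/: /bb/ — longest licit onset from the right is /b/, leaving /b/ as coda.
V3 /o/ – V4 /u/: /bj/ is a licit onset in full, so it all attaches to the next syllable.
V4 /u/ – V5 /i/: /ldj/; trying suffixes from longest down, /dj/ is the first permitted one, so coda /l/ | onset /dj/.
Syllabification: bja.dlib.bo.bjul.djik.
Syllable 5 is /djik/ with coda /k/, so it is closed.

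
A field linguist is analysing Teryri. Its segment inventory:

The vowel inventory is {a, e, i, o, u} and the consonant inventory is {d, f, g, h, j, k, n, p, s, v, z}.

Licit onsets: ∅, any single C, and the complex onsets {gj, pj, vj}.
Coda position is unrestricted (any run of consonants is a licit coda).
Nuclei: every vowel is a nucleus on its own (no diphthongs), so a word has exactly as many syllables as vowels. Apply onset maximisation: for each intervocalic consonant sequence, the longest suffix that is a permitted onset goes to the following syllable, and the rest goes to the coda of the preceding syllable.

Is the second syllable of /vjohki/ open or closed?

open

The vowels are o, i — 2 nuclei, so 2 syllables.
/o…i/ gap (V1→V2): cluster /hk/ — the longest permitted-onset suffix is /k/; onset = /k/, preceding coda = /h/.
So the parse is vjoh.ki.
Syllable 2 is /ki/; it ends in its nucleus with no coda, so it is open.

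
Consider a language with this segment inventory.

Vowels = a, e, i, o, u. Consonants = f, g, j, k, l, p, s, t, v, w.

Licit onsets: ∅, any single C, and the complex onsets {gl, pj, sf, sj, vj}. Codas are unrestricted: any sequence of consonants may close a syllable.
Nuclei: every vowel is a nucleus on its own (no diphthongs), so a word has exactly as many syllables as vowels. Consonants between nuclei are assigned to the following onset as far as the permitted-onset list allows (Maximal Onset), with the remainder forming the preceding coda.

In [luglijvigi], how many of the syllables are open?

The vowels are u, i, i, i — 4 nuclei, so 4 syllables.
Between /u/ (V1) and /i/ (V2): /gl/ — entire cluster is a permitted onset → onset /gl/, coda ∅.
Between /i/ (V2) and /i/ (V3): cluster /jv/ — the longest permitted-onset suffix is /v/; onset = /v/, preceding coda = /j/.
Between /i/ (V3) and /i/ (V4): just /g/ — single C goes to the following onset.
Putting it together: lu.glij.vi.gi.
Classifying each syllable: /lu/ (open), /glij/ (closed), /vi/ (open), /gi/ (open).
Open syllables: 3.

3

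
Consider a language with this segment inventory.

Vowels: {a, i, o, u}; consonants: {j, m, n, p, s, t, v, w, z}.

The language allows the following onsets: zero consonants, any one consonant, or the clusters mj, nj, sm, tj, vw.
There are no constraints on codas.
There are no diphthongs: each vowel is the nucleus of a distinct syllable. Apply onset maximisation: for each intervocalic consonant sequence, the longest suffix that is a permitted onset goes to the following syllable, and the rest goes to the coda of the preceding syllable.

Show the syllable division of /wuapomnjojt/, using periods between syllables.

wu.a.pom.njojt

The vowels are u, a, o, o — 4 nuclei, so 4 syllables.
V1 /u/ – V2 /a/: nothing intervenes; syllable break is V.V.
V2 /a/ – V3 /o/: /p/ → onset of the next syllable (single consonants are always licit onsets).
V3 /o/ – V4 /o/: /mnj/ — longest licit onset from the right is /nj/, leaving /m/ as coda.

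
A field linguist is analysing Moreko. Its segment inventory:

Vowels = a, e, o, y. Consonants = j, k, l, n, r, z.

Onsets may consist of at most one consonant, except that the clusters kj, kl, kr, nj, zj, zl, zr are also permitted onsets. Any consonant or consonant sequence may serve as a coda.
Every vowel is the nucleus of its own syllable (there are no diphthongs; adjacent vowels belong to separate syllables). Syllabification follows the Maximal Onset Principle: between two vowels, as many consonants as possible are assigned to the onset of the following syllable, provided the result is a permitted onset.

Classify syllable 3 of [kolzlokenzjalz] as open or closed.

Vowels present: o, o, e, a; each is a nucleus, giving 4 syllables.
Between /o/ (V1) and /o/ (V2): /lzl/ splits as /l/ + /zl/ (/zl/ is the longest suffix that is a licit onset).
Between /o/ (V2) and /e/ (V3): /k/ is a single consonant, so it becomes the next onset.
Between /e/ (V3) and /a/ (V4): /nzj/; trying suffixes from longest down, /zj/ is the first permitted one, so coda /n/ | onset /zj/.
Syllabification: kol.zlo.ken.zjalz.
Syllable 3 is /ken/ with coda /n/, so it is closed.

closed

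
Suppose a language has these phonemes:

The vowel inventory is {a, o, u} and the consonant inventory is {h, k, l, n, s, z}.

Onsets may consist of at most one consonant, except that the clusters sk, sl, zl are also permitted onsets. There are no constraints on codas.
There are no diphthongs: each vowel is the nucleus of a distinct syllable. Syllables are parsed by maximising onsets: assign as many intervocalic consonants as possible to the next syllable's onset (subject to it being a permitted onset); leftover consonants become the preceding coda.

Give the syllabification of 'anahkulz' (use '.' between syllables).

Vowels present: a, a, u; each is a nucleus, giving 3 syllables.
/a…a/ gap (V1→V2): /n/ → onset of the next syllable (single consonants are always licit onsets).
/a…u/ gap (V2→V3): /hk/; trying suffixes from longest down, /k/ is the first permitted one, so coda /h/ | onset /k/.

a.nah.kulz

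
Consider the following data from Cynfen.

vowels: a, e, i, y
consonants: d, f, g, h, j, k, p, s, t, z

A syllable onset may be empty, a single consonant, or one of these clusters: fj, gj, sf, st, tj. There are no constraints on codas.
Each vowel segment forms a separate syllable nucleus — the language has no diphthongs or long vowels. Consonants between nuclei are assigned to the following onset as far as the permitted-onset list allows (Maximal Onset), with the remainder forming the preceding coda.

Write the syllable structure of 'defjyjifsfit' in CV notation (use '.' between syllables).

The vowels are e, y, i, i — 4 nuclei, so 4 syllables.
V1 /e/ – V2 /y/: cluster /fj/ — /fj/ is itself a permitted onset, so the whole cluster goes right; preceding coda = ∅.
V2 /y/ – V3 /i/: /j/ is a single consonant, so it becomes the next onset.
V3 /i/ – V4 /i/: /fsf/ — longest licit onset from the right is /sf/, leaving /f/ as coda.
Result: de.fjy.jif.sfit.
Mapping each syllable to C/V: /de/ → CV, /fjy/ → CCV, /jif/ → CVC, /sfit/ → CCVC.

CV.CCV.CVC.CCVC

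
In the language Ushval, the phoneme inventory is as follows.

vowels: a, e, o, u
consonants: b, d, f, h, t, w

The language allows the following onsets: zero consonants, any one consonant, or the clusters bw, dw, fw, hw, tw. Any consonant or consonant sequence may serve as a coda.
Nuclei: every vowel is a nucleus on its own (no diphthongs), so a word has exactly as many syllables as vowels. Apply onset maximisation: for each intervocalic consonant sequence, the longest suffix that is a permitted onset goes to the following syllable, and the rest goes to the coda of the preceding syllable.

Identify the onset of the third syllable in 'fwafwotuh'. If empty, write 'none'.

Nuclei (vowels): a, o, u → 3 syllables.
/a…o/ gap (V1→V2): cluster /fw/ — /fw/ is itself a permitted onset, so the whole cluster goes right; preceding coda = ∅.
/o…u/ gap (V2→V3): /t/ → onset of the next syllable (single consonants are always licit onsets).
Result: fwa.fwo.tuh.
Syllable 3 is /tuh/: onset /t/, nucleus /u/, coda /h/.

t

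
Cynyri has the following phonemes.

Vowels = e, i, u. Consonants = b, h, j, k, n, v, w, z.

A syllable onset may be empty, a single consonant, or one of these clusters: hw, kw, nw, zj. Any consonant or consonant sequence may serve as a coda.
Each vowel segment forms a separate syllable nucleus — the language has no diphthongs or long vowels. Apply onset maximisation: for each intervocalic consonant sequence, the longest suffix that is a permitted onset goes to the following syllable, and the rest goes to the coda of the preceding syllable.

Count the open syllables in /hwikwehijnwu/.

3

The vowels are i, e, i, u — 4 nuclei, so 4 syllables.
V1 /i/ – V2 /e/: /kw/ is a licit onset in full, so it all attaches to the next syllable.
V2 /e/ – V3 /i/: /h/ is a single consonant, so it becomes the next onset.
V3 /i/ – V4 /u/: /jnw/; trying suffixes from longest down, /nw/ is the first permitted one, so coda /j/ | onset /nw/.
So the parse is hwi.kwe.hij.nwu.
Classifying each syllable: /hwi/ (open), /kwe/ (open), /hij/ (closed), /nwu/ (open).
Open syllables: 3.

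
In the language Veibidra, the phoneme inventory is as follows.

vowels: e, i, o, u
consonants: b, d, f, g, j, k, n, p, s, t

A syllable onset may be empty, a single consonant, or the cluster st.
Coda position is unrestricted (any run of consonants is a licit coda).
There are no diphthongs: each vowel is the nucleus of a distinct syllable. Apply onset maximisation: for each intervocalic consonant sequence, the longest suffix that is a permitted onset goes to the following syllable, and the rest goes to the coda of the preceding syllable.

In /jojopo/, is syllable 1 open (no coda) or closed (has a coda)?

open

The vowels are o, o, o — 3 nuclei, so 3 syllables.
σ1/σ2 boundary: just /j/ — single C goes to the following onset.
σ2/σ3 boundary: /p/ is a single consonant, so it becomes the next onset.
Putting it together: jo.jo.po.
Syllable 1 is /jo/; it ends in its nucleus with no coda, so it is open.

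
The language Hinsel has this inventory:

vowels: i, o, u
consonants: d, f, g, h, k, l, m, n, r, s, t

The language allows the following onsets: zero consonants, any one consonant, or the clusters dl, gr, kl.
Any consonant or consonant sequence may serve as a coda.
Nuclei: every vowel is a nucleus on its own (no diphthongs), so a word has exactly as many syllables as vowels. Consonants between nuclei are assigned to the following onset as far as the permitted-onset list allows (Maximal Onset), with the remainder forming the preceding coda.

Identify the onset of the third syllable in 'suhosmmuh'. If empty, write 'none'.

The vowels are u, o, u — 3 nuclei, so 3 syllables.
/u…o/ gap (V1→V2): /h/ is a single consonant, so it becomes the next onset.
/o…u/ gap (V2→V3): /smm/ — longest licit onset from the right is /m/, leaving /sm/ as coda.
Putting it together: su.hosm.muh.
Syllable 3 is /muh/: onset /m/, nucleus /u/, coda /h/.

m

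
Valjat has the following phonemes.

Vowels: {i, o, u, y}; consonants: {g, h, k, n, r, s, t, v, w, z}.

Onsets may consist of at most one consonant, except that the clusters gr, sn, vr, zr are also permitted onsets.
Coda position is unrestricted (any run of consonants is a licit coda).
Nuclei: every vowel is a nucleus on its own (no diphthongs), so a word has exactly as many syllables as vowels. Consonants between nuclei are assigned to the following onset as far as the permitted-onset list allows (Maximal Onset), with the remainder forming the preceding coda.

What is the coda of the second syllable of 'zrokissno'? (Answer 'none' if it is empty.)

s

Vowels present: o, i, o; each is a nucleus, giving 3 syllables.
V1 /o/ – V2 /i/: /k/ → onset of the next syllable (single consonants are always licit onsets).
V2 /i/ – V3 /o/: cluster /ssn/ — the longest permitted-onset suffix is /sn/; onset = /sn/, preceding coda = /s/.
So the parse is zro.kis.sno.
Syllable 2 is /kis/: onset /k/, nucleus /i/, coda /s/.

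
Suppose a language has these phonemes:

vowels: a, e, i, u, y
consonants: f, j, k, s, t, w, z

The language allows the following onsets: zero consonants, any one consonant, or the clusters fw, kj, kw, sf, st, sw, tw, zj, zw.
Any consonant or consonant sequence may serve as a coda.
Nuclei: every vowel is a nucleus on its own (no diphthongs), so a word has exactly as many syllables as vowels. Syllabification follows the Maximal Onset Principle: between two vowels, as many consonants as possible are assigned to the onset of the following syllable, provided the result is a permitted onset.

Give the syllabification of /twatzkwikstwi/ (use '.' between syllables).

Vowels present: a, i, i; each is a nucleus, giving 3 syllables.
V1 /a/ – V2 /i/: /tzkw/ — longest licit onset from the right is /kw/, leaving /tz/ as coda.
V2 /i/ – V3 /i/: /kstw/; trying suffixes from longest down, /tw/ is the first permitted one, so coda /ks/ | onset /tw/.

twatz.kwiks.twi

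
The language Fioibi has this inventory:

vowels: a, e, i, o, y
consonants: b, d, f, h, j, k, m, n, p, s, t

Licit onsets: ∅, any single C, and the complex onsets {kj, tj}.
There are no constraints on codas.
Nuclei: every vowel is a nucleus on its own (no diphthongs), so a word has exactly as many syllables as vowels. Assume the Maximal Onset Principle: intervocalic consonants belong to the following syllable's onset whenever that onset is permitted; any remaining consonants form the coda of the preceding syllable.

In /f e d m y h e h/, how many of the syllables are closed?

2

Vowels present: e, y, e; each is a nucleus, giving 3 syllables.
Between /e/ (V1) and /y/ (V2): /dm/ — longest licit onset from the right is /m/, leaving /d/ as coda.
Between /y/ (V2) and /e/ (V3): /h/ is a single consonant, so it becomes the next onset.
Syllabification: fed.my.heh.
Classifying each syllable: /fed/ (closed), /my/ (open), /heh/ (closed).
Closed syllables: 2.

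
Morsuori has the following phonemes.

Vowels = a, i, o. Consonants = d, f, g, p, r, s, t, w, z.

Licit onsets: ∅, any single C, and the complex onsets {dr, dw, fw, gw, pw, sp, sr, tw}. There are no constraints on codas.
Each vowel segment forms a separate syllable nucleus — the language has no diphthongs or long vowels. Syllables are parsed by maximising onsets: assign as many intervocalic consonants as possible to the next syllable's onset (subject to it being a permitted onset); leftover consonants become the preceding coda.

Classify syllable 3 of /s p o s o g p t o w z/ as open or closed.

closed

The vowels are o, o, o — 3 nuclei, so 3 syllables.
V1 /o/ – V2 /o/: just /s/ — single C goes to the following onset.
V2 /o/ – V3 /o/: /gpt/ — longest licit onset from the right is /t/, leaving /gp/ as coda.
Putting it together: spo.sogp.towz.
Syllable 3 is /towz/ with coda /wz/, so it is closed.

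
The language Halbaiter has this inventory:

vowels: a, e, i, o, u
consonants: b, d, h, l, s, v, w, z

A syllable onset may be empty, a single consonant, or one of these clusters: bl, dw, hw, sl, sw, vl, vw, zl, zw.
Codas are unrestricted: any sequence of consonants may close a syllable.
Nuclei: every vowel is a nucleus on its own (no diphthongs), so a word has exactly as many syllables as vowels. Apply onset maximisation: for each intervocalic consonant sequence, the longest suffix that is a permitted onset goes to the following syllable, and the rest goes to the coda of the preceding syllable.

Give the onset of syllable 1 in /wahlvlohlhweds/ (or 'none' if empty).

w

Nuclei (vowels): a, o, e → 3 syllables.
V1 /a/ – V2 /o/: cluster /hlvl/ — the longest permitted-onset suffix is /vl/; onset = /vl/, preceding coda = /hl/.
V2 /o/ – V3 /e/: /hlhw/ — longest licit onset from the right is /hw/, leaving /hl/ as coda.
Putting it together: wahl.vlohl.hweds.
Syllable 1 is /wahl/: onset /w/, nucleus /a/, coda /hl/.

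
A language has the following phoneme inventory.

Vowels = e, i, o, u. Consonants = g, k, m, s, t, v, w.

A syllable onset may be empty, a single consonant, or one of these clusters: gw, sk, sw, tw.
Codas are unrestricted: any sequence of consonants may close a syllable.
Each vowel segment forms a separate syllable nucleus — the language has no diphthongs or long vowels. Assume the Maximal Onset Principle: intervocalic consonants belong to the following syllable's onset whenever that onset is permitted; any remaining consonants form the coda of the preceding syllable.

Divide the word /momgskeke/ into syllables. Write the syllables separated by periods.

Nuclei (vowels): o, e, e → 3 syllables.
σ1/σ2 boundary: /mgsk/ — longest licit onset from the right is /sk/, leaving /mg/ as coda.
σ2/σ3 boundary: /k/ is a single consonant, so it becomes the next onset.

momg.ske.ke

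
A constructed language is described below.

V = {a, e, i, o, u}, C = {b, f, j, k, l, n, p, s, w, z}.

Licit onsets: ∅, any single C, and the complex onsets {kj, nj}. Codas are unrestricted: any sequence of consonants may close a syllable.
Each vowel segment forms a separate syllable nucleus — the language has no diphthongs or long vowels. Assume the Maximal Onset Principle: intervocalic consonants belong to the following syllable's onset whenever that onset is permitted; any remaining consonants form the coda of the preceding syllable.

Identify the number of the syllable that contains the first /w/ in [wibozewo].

1

Vowels present: i, o, e, o; each is a nucleus, giving 4 syllables.
σ1/σ2 boundary: just /b/ — single C goes to the following onset.
σ2/σ3 boundary: just /z/ — single C goes to the following onset.
σ3/σ4 boundary: /w/ → onset of the next syllable (single consonants are always licit onsets).
Putting it together: wi.bo.ze.wo.
The first /w/ is in the onset of syllable 1 (/wi/).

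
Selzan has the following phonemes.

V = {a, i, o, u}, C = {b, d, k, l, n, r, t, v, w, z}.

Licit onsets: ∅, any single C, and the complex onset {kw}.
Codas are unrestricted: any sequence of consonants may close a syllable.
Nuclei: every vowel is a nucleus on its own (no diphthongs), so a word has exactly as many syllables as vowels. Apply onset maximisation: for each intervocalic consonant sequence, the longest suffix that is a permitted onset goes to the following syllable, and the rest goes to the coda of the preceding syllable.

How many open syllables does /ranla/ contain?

Nuclei (vowels): a, a → 2 syllables.
/a…a/ gap (V1→V2): /nl/; trying suffixes from longest down, /l/ is the first permitted one, so coda /n/ | onset /l/.
Putting it together: ran.la.
Classifying each syllable: /ran/ (closed), /la/ (open).
Open syllables: 1.

1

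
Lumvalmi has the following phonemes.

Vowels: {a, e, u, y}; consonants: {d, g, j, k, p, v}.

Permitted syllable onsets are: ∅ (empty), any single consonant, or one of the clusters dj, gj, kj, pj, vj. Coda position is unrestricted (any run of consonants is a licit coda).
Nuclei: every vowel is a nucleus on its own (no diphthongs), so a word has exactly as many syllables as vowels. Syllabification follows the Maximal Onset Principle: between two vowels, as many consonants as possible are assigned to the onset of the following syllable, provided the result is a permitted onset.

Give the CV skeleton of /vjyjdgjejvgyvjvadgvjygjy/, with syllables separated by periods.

CCVCC.CCVCC.CVCC.CVCC.CCV.CCV

Nuclei (vowels): y, e, y, a, y, y → 6 syllables.
Between /y/ (V1) and /e/ (V2): /jdgj/ — longest licit onset from the right is /gj/, leaving /jd/ as coda.
Between /e/ (V2) and /y/ (V3): /jvg/ splits as /jv/ + /g/ (/g/ is the longest suffix that is a licit onset).
Between /y/ (V3) and /a/ (V4): /vjv/ splits as /vj/ + /v/ (/v/ is the longest suffix that is a licit onset).
Between /a/ (V4) and /y/ (V5): /dgvj/ splits as /dg/ + /vj/ (/vj/ is the longest suffix that is a licit onset).
Between /y/ (V5) and /y/ (V6): /gj/ — entire cluster is a permitted onset → onset /gj/, coda ∅.
Result: vjyjd.gjejv.gyvj.vadg.vjy.gjy.
Mapping each syllable to C/V: /vjyjd/ → CCVCC, /gjejv/ → CCVCC, /gyvj/ → CVCC, /vadg/ → CVCC, /vjy/ → CCV, /gjy/ → CCV.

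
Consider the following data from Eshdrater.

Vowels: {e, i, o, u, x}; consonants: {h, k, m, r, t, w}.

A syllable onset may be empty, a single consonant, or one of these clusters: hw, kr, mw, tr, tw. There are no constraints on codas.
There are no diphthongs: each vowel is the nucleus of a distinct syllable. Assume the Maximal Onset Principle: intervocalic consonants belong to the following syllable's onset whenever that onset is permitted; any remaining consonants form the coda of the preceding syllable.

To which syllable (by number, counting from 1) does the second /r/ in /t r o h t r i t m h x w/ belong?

2

The vowels are o, i, x — 3 nuclei, so 3 syllables.
σ1/σ2 boundary: /htr/ splits as /h/ + /tr/ (/tr/ is the longest suffix that is a licit onset).
σ2/σ3 boundary: /tmh/ — longest licit onset from the right is /h/, leaving /tm/ as coda.
Syllabification: troh.tritm.hxw.
The second /r/ is in the onset of syllable 2 (/tritm/).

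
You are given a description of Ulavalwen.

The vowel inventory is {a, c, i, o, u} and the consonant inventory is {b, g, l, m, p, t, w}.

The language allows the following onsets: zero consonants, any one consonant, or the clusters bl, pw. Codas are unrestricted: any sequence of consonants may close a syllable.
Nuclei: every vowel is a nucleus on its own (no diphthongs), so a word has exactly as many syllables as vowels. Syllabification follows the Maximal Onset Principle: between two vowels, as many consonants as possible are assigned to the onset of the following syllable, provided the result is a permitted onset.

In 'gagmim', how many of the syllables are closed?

2

Vowels present: a, i; each is a nucleus, giving 2 syllables.
V1 /a/ – V2 /i/: cluster /gm/ — the longest permitted-onset suffix is /m/; onset = /m/, preceding coda = /g/.
Syllabification: gag.mim.
Classifying each syllable: /gag/ (closed), /mim/ (closed).
Closed syllables: 2.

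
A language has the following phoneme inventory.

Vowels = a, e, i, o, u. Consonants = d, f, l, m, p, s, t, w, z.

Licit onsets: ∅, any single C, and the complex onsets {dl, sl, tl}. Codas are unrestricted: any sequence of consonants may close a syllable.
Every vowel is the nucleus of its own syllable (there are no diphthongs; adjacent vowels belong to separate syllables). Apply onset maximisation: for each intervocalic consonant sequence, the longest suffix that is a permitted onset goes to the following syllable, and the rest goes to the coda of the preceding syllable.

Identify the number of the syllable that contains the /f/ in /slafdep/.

Vowels present: a, e; each is a nucleus, giving 2 syllables.
V1 /a/ – V2 /e/: /fd/; trying suffixes from longest down, /d/ is the first permitted one, so coda /f/ | onset /d/.
Result: slaf.dep.
The /f/ is in the coda of syllable 1 (/slaf/).

1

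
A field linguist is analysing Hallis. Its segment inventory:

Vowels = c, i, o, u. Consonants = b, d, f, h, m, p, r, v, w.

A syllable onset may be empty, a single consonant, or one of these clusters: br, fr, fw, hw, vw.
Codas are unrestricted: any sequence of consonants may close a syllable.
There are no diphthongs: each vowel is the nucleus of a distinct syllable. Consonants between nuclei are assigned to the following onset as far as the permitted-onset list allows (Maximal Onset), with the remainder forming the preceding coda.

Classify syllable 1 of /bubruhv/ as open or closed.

open

The vowels are u, u — 2 nuclei, so 2 syllables.
/u…u/ gap (V1→V2): /br/ is a licit onset in full, so it all attaches to the next syllable.
Syllabification: bu.bruhv.
Syllable 1 is /bu/; it ends in its nucleus with no coda, so it is open.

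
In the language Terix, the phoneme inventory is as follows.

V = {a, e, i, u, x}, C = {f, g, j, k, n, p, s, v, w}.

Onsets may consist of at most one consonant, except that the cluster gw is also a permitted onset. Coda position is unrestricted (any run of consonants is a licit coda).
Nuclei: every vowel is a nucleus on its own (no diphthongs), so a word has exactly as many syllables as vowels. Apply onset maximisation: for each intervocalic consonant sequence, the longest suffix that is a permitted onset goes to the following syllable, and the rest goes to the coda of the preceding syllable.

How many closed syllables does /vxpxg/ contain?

Nuclei (vowels): x, x → 2 syllables.
σ1/σ2 boundary: just /p/ — single C goes to the following onset.
Syllabification: vx.pxg.
Classifying each syllable: /vx/ (open), /pxg/ (closed).
Closed syllables: 1.

1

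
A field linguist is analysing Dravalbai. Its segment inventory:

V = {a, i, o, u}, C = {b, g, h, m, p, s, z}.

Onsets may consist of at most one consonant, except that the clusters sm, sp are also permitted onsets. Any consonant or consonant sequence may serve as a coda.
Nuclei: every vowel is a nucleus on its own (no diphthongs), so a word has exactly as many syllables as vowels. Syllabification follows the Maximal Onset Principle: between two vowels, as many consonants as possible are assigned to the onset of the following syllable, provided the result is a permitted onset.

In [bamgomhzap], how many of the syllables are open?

0

Vowels present: a, o, a; each is a nucleus, giving 3 syllables.
σ1/σ2 boundary: /mg/; trying suffixes from longest down, /g/ is the first permitted one, so coda /m/ | onset /g/.
σ2/σ3 boundary: cluster /mhz/ — the longest permitted-onset suffix is /z/; onset = /z/, preceding coda = /mh/.
Result: bam.gomh.zap.
Classifying each syllable: /bam/ (closed), /gomh/ (closed), /zap/ (closed).
Open syllables: 0.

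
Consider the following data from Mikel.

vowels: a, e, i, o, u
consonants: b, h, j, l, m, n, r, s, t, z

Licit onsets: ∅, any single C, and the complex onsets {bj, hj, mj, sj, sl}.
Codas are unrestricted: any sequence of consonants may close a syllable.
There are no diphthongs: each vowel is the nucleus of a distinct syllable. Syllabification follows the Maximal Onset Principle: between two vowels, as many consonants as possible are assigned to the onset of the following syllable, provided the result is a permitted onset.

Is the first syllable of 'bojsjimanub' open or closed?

Vowels present: o, i, a, u; each is a nucleus, giving 4 syllables.
σ1/σ2 boundary: /jsj/; trying suffixes from longest down, /sj/ is the first permitted one, so coda /j/ | onset /sj/.
σ2/σ3 boundary: /m/ → onset of the next syllable (single consonants are always licit onsets).
σ3/σ4 boundary: /n/ → onset of the next syllable (single consonants are always licit onsets).
So the parse is boj.sji.ma.nub.
Syllable 1 is /boj/ with coda /j/, so it is closed.

closed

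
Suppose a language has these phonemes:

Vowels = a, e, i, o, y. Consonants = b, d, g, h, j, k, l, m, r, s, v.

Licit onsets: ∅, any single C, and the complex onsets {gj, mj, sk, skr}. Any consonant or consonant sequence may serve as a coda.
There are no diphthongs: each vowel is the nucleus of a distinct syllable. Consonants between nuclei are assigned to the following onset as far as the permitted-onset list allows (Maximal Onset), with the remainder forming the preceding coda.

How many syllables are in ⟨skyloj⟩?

Vowels present: y, o; each is a nucleus, giving 2 syllables.

2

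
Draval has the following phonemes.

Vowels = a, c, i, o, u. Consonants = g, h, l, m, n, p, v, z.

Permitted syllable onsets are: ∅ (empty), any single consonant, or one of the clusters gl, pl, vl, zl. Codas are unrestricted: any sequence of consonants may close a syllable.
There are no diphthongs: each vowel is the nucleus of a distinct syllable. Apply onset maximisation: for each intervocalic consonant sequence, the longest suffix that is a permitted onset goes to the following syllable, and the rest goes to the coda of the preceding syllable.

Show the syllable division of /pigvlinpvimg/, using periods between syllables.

pig.vlinp.vimg

Vowels present: i, i, i; each is a nucleus, giving 3 syllables.
Between /i/ (V1) and /i/ (V2): /gvl/ — longest licit onset from the right is /vl/, leaving /g/ as coda.
Between /i/ (V2) and /i/ (V3): /npv/ — longest licit onset from the right is /v/, leaving /np/ as coda.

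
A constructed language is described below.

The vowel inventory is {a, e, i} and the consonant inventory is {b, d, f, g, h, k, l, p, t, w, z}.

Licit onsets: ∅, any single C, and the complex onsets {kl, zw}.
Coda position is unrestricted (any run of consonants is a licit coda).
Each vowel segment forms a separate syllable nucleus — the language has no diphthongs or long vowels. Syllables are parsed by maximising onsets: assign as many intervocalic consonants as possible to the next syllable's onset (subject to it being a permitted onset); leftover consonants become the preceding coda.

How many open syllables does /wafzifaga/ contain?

Vowels present: a, i, a, a; each is a nucleus, giving 4 syllables.
σ1/σ2 boundary: /fz/ splits as /f/ + /z/ (/z/ is the longest suffix that is a licit onset).
σ2/σ3 boundary: /f/ is a single consonant, so it becomes the next onset.
σ3/σ4 boundary: /g/ → onset of the next syllable (single consonants are always licit onsets).
Syllabification: waf.zi.fa.ga.
Classifying each syllable: /waf/ (closed), /zi/ (open), /fa/ (open), /ga/ (open).
Open syllables: 3.

3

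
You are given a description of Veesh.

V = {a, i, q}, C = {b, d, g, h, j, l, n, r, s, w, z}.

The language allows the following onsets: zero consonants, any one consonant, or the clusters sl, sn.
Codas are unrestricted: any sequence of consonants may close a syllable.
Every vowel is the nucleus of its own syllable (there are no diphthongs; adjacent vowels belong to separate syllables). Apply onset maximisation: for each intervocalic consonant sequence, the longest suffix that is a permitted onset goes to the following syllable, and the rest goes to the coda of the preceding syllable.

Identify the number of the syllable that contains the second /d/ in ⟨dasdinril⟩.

Nuclei (vowels): a, i, i → 3 syllables.
V1 /a/ – V2 /i/: /sd/; trying suffixes from longest down, /d/ is the first permitted one, so coda /s/ | onset /d/.
V2 /i/ – V3 /i/: /nr/ splits as /n/ + /r/ (/r/ is the longest suffix that is a licit onset).
Putting it together: das.din.ril.
The second /d/ is in the onset of syllable 2 (/din/).

2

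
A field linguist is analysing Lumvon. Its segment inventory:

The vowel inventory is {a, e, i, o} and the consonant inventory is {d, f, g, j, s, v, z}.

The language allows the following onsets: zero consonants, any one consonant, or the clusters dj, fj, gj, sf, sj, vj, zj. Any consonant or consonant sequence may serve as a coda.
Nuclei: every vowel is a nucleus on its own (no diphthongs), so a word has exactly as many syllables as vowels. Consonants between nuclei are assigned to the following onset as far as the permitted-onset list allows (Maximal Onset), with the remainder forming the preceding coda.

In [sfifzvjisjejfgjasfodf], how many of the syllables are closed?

The vowels are i, i, e, a, o — 5 nuclei, so 5 syllables.
Between /i/ (V1) and /i/ (V2): /fzvj/; trying suffixes from longest down, /vj/ is the first permitted one, so coda /fz/ | onset /vj/.
Between /i/ (V2) and /e/ (V3): /sj/ — entire cluster is a permitted onset → onset /sj/, coda ∅.
Between /e/ (V3) and /a/ (V4): /jfgj/; trying suffixes from longest down, /gj/ is the first permitted one, so coda /jf/ | onset /gj/.
Between /a/ (V4) and /o/ (V5): cluster /sf/ — /sf/ is itself a permitted onset, so the whole cluster goes right; preceding coda = ∅.
Syllabification: sfifz.vji.sjejf.gja.sfodf.
Classifying each syllable: /sfifz/ (closed), /vji/ (open), /sjejf/ (closed), /gja/ (open), /sfodf/ (closed).
Closed syllables: 3.

3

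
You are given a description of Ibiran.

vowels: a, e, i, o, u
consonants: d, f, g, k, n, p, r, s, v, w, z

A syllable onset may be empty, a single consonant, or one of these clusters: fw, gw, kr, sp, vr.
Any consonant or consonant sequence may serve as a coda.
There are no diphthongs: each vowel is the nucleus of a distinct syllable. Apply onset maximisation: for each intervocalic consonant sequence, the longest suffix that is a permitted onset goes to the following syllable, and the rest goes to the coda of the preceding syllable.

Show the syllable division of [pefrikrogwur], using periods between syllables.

pef.ri.kro.gwur

Nuclei (vowels): e, i, o, u → 4 syllables.
σ1/σ2 boundary: /fr/; trying suffixes from longest down, /r/ is the first permitted one, so coda /f/ | onset /r/.
σ2/σ3 boundary: /kr/ — entire cluster is a permitted onset → onset /kr/, coda ∅.
σ3/σ4 boundary: /gw/ — entire cluster is a permitted onset → onset /gw/, coda ∅.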